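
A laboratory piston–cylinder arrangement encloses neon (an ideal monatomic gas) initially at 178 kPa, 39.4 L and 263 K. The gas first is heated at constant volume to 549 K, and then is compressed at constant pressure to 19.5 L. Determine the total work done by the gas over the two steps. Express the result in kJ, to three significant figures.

Step 1 (isochoric): W = 0 (constant volume).
After step 1: P = 371.6 kPa (V unchanged).
Step 2 (isobaric): W = PΔV = (371.6 kPa)(19.5 − 39.4 L) = -7394 J.
W_total = 0 − 7394 = -7394 J.

W_total ≈ -7.39 kJ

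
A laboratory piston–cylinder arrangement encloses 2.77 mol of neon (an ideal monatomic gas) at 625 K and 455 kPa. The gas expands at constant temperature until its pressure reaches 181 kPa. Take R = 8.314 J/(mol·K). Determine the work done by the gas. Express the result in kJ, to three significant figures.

W ≈ 13.3 kJ

Isothermal process: W = nRT ln(V₂/V₁) = nRT ln(P₁/P₂).
W = (2.77)(8.314)(625) × ln(455/181)
  = 14394 × ln(2.514) = 14394 × 0.9218
W_by_gas = 13268 J.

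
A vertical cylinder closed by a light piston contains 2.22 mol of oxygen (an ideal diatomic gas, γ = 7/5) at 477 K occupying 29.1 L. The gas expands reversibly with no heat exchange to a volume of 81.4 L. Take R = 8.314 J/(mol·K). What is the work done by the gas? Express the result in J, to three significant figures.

W ≈ 7420 J

Adiabatic: TV^(γ−1) = const with γ = 7/5.
T₂ = T₁ (V₁/V₂)^(γ−1) = 477 × (29.1/81.4)^0.4 = 477 × 0.6627 = 316.1 K.
W_by = nCᵥ(T₁ − T₂) = (2.22)(20.79)(477 − 316.1) = 7424 J.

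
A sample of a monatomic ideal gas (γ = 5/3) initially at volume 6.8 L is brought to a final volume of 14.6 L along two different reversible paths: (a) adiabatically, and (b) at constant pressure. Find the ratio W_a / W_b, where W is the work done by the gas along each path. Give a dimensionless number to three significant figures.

Path (a) adiabatic: W = P₁V₁(1 − (V₁/V₂)^(γ−1))/(γ−1) → W_a/(P₁V₁) = 0.5987.
Path (b) isobaric: W = P₁(V₂ − V₁) → W_b/(P₁V₁) = 1.147.
W_a / W_b = 0.5987 / 1.147 = 0.522.

W_a / W_b ≈ 0.522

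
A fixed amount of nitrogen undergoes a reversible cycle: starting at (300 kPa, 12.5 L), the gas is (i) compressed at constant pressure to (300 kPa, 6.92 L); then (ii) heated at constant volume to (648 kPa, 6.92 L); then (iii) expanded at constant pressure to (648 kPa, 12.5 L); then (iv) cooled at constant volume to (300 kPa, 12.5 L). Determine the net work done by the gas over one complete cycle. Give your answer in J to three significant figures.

W_net ≈ 1940 J

Constant-volume legs do no work.
W(i) = (300)(6.92 − 12.5) = -1674 J; W(iii) = (648)(12.5 − 6.92) = 3616 J.
W_net = -1674 + 3616 = 1942 J (the clockwise enclosed area).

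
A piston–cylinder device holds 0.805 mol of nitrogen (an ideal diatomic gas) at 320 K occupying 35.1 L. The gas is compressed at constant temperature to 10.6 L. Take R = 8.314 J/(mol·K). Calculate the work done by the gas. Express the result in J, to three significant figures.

W ≈ -2560 J

Isothermal: W = nRT ln(V₂/V₁).
W = (0.805)(8.314)(320) × ln(10.6/35.1)
  = 2142 × -1.197
W_by_gas = -2564 J.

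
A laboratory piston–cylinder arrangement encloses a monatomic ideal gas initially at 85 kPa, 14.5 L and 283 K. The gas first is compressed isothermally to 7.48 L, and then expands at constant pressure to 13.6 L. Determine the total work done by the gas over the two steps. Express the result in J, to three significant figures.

Step 1 (isothermal): W = P₁V₁ ln(V₂/V₁) = (1232) ln(7.48/14.5) = -815.8 J.
After step 1: P = 164.8 kPa, V = 7.48 L, T = 283 K.
Step 2 (isobaric): W = PΔV = (164.8 kPa)(13.6 − 7.48 L) = 1008 J.
W_total = -815.8 + 1008 = 192.6 J.

W_total ≈ 193 J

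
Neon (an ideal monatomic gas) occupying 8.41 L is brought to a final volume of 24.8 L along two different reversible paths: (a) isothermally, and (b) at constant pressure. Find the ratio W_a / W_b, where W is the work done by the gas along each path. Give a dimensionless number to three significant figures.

W_a / W_b ≈ 0.555

Path (a) isothermal: W = P₁V₁ ln(V₂/V₁) → W_a/(P₁V₁) = 1.081.
Path (b) isobaric: W = P₁(V₂ − V₁) → W_b/(P₁V₁) = 1.949.
W_a / W_b = 1.081 / 1.949 = 0.5549.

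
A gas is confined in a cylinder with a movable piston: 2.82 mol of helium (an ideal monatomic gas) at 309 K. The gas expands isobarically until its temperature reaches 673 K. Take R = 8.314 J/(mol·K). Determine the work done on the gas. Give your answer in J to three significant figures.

W ≈ -8530 J

Isobaric: W = P ΔV = nR ΔT.
W = (2.82)(8.314)(673 − 309) = 8534 J.
Work on gas = −W_by = -8534 J.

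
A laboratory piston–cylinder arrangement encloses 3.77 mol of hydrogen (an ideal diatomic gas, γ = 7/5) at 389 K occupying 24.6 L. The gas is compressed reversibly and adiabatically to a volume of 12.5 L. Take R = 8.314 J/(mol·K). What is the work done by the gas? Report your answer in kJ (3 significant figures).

Adiabatic: TV^(γ−1) = const with γ = 7/5.
T₂ = T₁ (V₁/V₂)^(γ−1) = 389 × (24.6/12.5)^0.4 = 389 × 1.311 = 510 K.
W_by = nCᵥ(T₁ − T₂) = (3.77)(20.79)(389 − 510) = -9481 J.

W ≈ -9.48 kJ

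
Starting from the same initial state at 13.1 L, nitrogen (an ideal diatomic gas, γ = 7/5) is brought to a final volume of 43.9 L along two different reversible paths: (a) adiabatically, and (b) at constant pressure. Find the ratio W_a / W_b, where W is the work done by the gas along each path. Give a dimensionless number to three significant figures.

Path (a) adiabatic: W = P₁V₁(1 − (V₁/V₂)^(γ−1))/(γ−1) → W_a/(P₁V₁) = 0.9588.
Path (b) isobaric: W = P₁(V₂ − V₁) → W_b/(P₁V₁) = 2.351.
W_a / W_b = 0.9588 / 2.351 = 0.4078.

W_a / W_b ≈ 0.408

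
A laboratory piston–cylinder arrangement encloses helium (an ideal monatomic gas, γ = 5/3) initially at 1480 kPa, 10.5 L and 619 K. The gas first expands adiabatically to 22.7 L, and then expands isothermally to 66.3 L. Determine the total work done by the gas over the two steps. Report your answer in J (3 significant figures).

W_total ≈ 19300 J

Step 1 (adiabatic): W = (P₁V₁ − P₂V₂)/(γ−1) = (15540 − 9295)/0.667 = 9368 J.
After step 1: P = 409.4 kPa, V = 22.7 L, T = 370.2 K.
Step 2 (isothermal): W = P₁V₁ ln(V₂/V₁) = (9295) ln(66.3/22.7) = 9962 J.
W_total = 9368 + 9962 = 19330 J.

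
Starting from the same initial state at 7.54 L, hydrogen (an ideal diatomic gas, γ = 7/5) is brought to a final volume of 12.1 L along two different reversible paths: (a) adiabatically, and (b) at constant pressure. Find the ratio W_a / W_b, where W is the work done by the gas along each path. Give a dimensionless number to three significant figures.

W_a / W_b ≈ 0.713

Path (a) adiabatic: W = P₁V₁(1 − (V₁/V₂)^(γ−1))/(γ−1) → W_a/(P₁V₁) = 0.4309.
Path (b) isobaric: W = P₁(V₂ − V₁) → W_b/(P₁V₁) = 0.6048.
W_a / W_b = 0.4309 / 0.6048 = 0.7126.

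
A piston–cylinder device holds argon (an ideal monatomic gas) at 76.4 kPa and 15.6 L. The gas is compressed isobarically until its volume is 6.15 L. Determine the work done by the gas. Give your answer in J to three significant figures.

W ≈ -722 J

Isobaric: W = P ΔV.
W = (76.4 kPa)(6.15 − 15.6 L) = (76.4)(-9.45) = -722 J.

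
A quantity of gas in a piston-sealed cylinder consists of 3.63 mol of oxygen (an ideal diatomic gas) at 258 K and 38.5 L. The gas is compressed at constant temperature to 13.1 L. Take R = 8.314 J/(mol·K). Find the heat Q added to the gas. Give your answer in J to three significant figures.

Q ≈ -8390 J

Isothermal ⇒ ΔU = 0, so Q = W = nRT ln(V₂/V₁).
Q = (3.63)(8.314)(258) ln(13.1/38.5) = 7786 × -1.078 = -8394 J.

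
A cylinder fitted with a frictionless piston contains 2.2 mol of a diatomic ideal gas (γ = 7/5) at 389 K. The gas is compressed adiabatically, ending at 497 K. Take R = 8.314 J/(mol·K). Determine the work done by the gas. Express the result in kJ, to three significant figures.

Adiabatic ⇒ Q = 0, so W_by = −ΔU = nCᵥ(T₁ − T₂).
Cᵥ = 5R/2 = 20.79 J/(mol·K).
W = (2.2)(20.79)(389 − 497) = -4939 J.

W ≈ -4.94 kJ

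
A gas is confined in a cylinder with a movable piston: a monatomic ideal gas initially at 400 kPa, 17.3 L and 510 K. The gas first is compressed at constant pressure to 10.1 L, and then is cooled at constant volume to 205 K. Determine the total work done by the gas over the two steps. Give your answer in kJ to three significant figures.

W_total ≈ -2.88 kJ

Step 1 (isobaric): W = PΔV = (400 kPa)(10.1 − 17.3 L) = -2880 J.
Step 2 (isochoric): W = 0 (constant volume).
W_total = -2880 + 0 = -2880 J.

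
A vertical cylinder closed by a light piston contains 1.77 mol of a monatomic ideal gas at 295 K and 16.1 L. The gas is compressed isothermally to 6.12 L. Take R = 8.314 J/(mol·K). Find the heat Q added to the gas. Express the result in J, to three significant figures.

Q ≈ -4200 J

Isothermal ⇒ ΔU = 0, so Q = W = nRT ln(V₂/V₁).
Q = (1.77)(8.314)(295) ln(6.12/16.1) = 4341 × -0.9673 = -4199 J.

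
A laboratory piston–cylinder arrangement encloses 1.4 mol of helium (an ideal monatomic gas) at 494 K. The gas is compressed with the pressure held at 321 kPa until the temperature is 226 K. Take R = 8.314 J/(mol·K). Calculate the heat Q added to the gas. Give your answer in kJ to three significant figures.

Isobaric: W = nRΔT = (1.4)(8.314)(-268) = -3119 J.
ΔU = nCᵥΔT with Cᵥ = 3R/2: ΔU = (1.4)(12.47)(-268) = -4679 J.
Q = ΔU + W = -4679 − 3119 = -7799 J.

Q ≈ -7.80 kJ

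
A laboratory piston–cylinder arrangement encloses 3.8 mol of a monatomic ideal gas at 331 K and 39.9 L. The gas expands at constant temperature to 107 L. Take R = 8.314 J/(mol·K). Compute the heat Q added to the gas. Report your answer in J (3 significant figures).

Q ≈ 10300 J

Isothermal ⇒ ΔU = 0, so Q = W = nRT ln(V₂/V₁).
Q = (3.8)(8.314)(331) ln(107/39.9) = 10457 × 0.9865 = 10316 J.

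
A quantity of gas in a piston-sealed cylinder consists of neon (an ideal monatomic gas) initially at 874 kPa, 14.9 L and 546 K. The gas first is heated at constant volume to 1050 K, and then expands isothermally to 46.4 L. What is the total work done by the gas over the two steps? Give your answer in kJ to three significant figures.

W_total ≈ 28.4 kJ

Step 1 (isochoric): W = 0 (constant volume).
After step 1: P = 1681 kPa (V unchanged).
Step 2 (isothermal): W = P₁V₁ ln(V₂/V₁) = (25043) ln(46.4/14.9) = 28448 J.
W_total = 0 + 28448 = 28448 J.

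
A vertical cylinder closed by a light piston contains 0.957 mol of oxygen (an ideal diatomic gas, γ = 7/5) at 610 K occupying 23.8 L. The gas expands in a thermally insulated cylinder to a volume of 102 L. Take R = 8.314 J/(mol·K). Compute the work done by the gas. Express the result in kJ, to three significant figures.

W ≈ 5.35 kJ

Adiabatic: TV^(γ−1) = const with γ = 7/5.
T₂ = T₁ (V₁/V₂)^(γ−1) = 610 × (23.8/102)^0.4 = 610 × 0.5587 = 340.8 K.
W_by = nCᵥ(T₁ − T₂) = (0.957)(20.79)(610 − 340.8) = 5354 J.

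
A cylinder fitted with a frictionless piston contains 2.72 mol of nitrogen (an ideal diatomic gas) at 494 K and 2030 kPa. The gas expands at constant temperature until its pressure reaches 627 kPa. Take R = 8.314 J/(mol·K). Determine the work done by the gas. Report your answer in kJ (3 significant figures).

Isothermal process: W = nRT ln(V₂/V₁) = nRT ln(P₁/P₂).
W = (2.72)(8.314)(494) × ln(2030/627)
  = 11171 × ln(3.238) = 11171 × 1.175
W_by_gas = 13125 J.

W ≈ 13.1 kJ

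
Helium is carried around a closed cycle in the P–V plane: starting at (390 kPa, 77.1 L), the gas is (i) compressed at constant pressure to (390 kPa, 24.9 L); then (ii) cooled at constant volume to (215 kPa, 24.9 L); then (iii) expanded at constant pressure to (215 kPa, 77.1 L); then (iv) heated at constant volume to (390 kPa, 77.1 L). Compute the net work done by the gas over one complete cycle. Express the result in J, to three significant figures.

Constant-volume legs do no work.
W(i) = (390)(24.9 − 77.1) = -20358 J; W(iii) = (215)(77.1 − 24.9) = 11223 J.
W_net = -20358 + 11223 = -9135 J (the counter-clockwise enclosed area).

W_net ≈ -9140 J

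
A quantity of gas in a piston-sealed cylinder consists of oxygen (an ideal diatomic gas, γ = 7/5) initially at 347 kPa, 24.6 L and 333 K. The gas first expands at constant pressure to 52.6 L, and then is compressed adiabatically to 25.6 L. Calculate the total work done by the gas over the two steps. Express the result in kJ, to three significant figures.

Step 1 (isobaric): W = PΔV = (347 kPa)(52.6 − 24.6 L) = 9716 J.
After step 1: P = 347 kPa, V = 52.6 L, T = 712 K.
Step 2 (adiabatic): W = (P₁V₁ − P₂V₂)/(γ−1) = (18252 − 24345)/0.4 = -15233 J.
W_total = 9716 − 15233 = -5517 J.

W_total ≈ -5.52 kJ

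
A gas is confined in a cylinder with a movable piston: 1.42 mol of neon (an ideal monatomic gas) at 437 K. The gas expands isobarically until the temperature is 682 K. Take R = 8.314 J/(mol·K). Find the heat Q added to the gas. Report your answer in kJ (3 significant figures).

Isobaric: W = nRΔT = (1.42)(8.314)(245) = 2892 J.
ΔU = nCᵥΔT with Cᵥ = 3R/2: ΔU = (1.42)(12.47)(245) = 4339 J.
Q = ΔU + W = 4339 + 2892 = 7231 J.

Q ≈ 7.23 kJ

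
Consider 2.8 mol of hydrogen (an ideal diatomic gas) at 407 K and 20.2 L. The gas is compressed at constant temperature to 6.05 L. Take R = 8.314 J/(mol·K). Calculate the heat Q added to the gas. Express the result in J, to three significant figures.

Isothermal ⇒ ΔU = 0, so Q = W = nRT ln(V₂/V₁).
Q = (2.8)(8.314)(407) ln(6.05/20.2) = 9475 × -1.206 = -11423 J.

Q ≈ -11400 J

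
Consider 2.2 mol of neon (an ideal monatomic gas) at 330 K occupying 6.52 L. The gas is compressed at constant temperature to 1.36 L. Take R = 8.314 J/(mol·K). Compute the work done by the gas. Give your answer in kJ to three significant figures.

W ≈ -9.46 kJ

Isothermal: W = nRT ln(V₂/V₁).
W = (2.2)(8.314)(330) × ln(1.36/6.52)
  = 6036 × -1.567
W_by_gas = -9461 J.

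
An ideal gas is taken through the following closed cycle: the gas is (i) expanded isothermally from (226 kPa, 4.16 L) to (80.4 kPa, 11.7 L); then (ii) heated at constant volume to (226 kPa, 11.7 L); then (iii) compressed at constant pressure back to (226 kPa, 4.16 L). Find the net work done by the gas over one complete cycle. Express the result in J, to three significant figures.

Leg (i): W = PᵢVᵢ ln(V_f/Vᵢ) = (940.2) ln(11.7/4.16) = 972.2 J.
Leg (ii): W = 0.
Leg (iii): W = PΔV = (226)(4.16 − 11.7) = -1704 J.
W_net = 972.2 − 1704 = -731.8 J.

W_net ≈ -732 J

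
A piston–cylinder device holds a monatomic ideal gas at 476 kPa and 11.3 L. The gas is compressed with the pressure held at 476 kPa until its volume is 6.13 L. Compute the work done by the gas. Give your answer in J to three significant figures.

W ≈ -2460 J

Isobaric: W = P ΔV.
W = (476 kPa)(6.13 − 11.3 L) = (476)(-5.17) = -2461 J.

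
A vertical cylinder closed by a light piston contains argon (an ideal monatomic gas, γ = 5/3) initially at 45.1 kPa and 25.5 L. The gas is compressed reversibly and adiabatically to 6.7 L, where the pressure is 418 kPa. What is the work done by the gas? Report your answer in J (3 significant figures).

W ≈ -2480 J

Adiabatic: W = (P₁V₁ − P₂V₂)/(γ − 1) with γ = 5/3.
P₁V₁ = 1150 J, P₂V₂ = 2801 J.
W = (1150 − 2801) / 0.6667 = -2476 J.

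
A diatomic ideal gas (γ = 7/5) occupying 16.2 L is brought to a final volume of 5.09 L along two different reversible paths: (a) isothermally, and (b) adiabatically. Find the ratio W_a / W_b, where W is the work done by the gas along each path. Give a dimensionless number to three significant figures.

W_a / W_b ≈ 0.786

Path (a) isothermal: W = P₁V₁ ln(V₂/V₁) → W_a/(P₁V₁) = -1.158.
Path (b) adiabatic: W = P₁V₁(1 − (V₁/V₂)^(γ−1))/(γ−1) → W_b/(P₁V₁) = -1.472.
W_a / W_b = -1.158 / -1.472 = 0.7863.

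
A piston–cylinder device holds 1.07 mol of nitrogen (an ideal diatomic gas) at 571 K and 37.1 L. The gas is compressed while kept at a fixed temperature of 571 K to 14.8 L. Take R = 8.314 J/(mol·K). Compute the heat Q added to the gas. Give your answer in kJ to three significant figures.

Q ≈ -4.67 kJ

Isothermal ⇒ ΔU = 0, so Q = W = nRT ln(V₂/V₁).
Q = (1.07)(8.314)(571) ln(14.8/37.1) = 5080 × -0.919 = -4668 J.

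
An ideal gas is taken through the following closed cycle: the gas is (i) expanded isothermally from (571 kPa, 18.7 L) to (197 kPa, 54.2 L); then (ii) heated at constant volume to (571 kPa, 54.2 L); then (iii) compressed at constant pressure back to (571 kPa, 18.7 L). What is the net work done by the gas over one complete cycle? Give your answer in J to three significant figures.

Leg (i): W = PᵢVᵢ ln(V_f/Vᵢ) = (10678) ln(54.2/18.7) = 11363 J.
Leg (ii): W = 0.
Leg (iii): W = PΔV = (571)(18.7 − 54.2) = -20270 J.
W_net = 11363 − 20270 = -8908 J.

W_net ≈ -8910 J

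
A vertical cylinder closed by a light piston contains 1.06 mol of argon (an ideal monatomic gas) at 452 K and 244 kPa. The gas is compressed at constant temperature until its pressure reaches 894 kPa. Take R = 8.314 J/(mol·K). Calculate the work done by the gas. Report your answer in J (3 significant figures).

Isothermal process: W = nRT ln(V₂/V₁) = nRT ln(P₁/P₂).
W = (1.06)(8.314)(452) × ln(244/894)
  = 3983 × ln(0.2729) = 3983 × -1.299
W_by_gas = -5173 J.

W ≈ -5170 J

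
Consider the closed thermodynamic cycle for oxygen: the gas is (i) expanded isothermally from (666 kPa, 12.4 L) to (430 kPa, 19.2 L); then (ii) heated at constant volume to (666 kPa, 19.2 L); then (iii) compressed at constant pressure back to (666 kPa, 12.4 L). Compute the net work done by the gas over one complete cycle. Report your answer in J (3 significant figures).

Leg (i): W = PᵢVᵢ ln(V_f/Vᵢ) = (8258) ln(19.2/12.4) = 3611 J.
Leg (ii): W = 0.
Leg (iii): W = PΔV = (666)(12.4 − 19.2) = -4529 J.
W_net = 3611 − 4529 = -918.1 J.

W_net ≈ -918 J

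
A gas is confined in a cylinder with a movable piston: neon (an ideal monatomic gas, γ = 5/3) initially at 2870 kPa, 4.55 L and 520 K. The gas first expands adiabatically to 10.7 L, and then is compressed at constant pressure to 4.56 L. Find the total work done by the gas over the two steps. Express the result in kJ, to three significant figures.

W_total ≈ 4.27 kJ

Step 1 (adiabatic): W = (P₁V₁ − P₂V₂)/(γ−1) = (13058 − 7384)/0.667 = 8511 J.
After step 1: P = 690.1 kPa, V = 10.7 L, T = 294.1 K.
Step 2 (isobaric): W = PΔV = (690.1 kPa)(4.56 − 10.7 L) = -4237 J.
W_total = 8511 − 4237 = 4274 J.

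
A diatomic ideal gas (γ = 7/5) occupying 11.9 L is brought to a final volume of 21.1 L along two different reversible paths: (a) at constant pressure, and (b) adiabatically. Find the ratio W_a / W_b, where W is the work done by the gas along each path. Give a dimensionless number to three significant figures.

W_a / W_b ≈ 1.51

Path (a) isobaric: W = P₁(V₂ − V₁) → W_a/(P₁V₁) = 0.7731.
Path (b) adiabatic: W = P₁V₁(1 − (V₁/V₂)^(γ−1))/(γ−1) → W_b/(P₁V₁) = 0.5119.
W_a / W_b = 0.7731 / 0.5119 = 1.51.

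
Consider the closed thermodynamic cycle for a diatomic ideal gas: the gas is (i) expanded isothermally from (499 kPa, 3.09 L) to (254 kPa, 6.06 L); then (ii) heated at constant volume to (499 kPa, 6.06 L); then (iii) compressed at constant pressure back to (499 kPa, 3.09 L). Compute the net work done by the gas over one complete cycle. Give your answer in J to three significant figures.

W_net ≈ -443 J

Leg (i): W = PᵢVᵢ ln(V_f/Vᵢ) = (1542) ln(6.06/3.09) = 1039 J.
Leg (ii): W = 0.
Leg (iii): W = PΔV = (499)(3.09 − 6.06) = -1482 J.
W_net = 1039 − 1482 = -443.5 J.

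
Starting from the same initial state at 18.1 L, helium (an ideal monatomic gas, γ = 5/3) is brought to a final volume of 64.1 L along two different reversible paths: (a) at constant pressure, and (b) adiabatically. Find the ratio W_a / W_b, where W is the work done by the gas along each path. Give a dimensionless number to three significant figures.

W_a / W_b ≈ 2.97

Path (a) isobaric: W = P₁(V₂ − V₁) → W_a/(P₁V₁) = 2.541.
Path (b) adiabatic: W = P₁V₁(1 − (V₁/V₂)^(γ−1))/(γ−1) → W_b/(P₁V₁) = 0.8544.
W_a / W_b = 2.541 / 0.8544 = 2.975.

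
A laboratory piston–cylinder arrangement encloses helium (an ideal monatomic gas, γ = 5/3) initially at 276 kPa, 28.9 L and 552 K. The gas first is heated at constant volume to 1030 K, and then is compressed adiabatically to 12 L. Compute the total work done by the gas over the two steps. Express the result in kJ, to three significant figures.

Step 1 (isochoric): W = 0 (constant volume).
After step 1: P = 515 kPa (V unchanged).
Step 2 (adiabatic): W = (P₁V₁ − P₂V₂)/(γ−1) = (14884 − 26741)/0.667 = -17787 J.
W_total = 0 − 17787 = -17787 J.

W_total ≈ -17.8 kJ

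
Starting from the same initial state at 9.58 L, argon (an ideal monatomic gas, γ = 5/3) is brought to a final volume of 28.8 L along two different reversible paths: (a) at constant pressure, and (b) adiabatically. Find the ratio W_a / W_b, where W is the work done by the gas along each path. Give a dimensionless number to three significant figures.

W_a / W_b ≈ 2.57

Path (a) isobaric: W = P₁(V₂ − V₁) → W_a/(P₁V₁) = 2.006.
Path (b) adiabatic: W = P₁V₁(1 − (V₁/V₂)^(γ−1))/(γ−1) → W_b/(P₁V₁) = 0.7799.
W_a / W_b = 2.006 / 0.7799 = 2.573.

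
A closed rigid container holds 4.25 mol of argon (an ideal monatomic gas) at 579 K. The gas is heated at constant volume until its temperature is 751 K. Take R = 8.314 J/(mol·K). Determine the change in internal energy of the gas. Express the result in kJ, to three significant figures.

Constant volume ⇒ W = 0, so Q = ΔU = nCᵥΔT with Cᵥ = 3R/2 = 12.47 J/(mol·K).
ΔU = (4.25)(12.47)(751 − 579) = 9116 J.

ΔU ≈ 9.12 kJ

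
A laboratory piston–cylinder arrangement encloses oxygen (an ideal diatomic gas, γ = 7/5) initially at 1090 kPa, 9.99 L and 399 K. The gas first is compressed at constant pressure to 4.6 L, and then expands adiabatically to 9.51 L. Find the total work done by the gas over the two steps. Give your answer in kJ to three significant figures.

W_total ≈ -2.71 kJ

Step 1 (isobaric): W = PΔV = (1090 kPa)(4.6 − 9.99 L) = -5875 J.
After step 1: P = 1090 kPa, V = 4.6 L, T = 183.7 K.
Step 2 (adiabatic): W = (P₁V₁ − P₂V₂)/(γ−1) = (5014 − 3750)/0.4 = 3160 J.
W_total = -5875 + 3160 = -2715 J.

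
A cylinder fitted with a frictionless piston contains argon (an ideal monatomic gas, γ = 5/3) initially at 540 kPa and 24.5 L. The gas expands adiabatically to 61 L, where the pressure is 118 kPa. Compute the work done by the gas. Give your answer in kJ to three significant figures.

W ≈ 9.05 kJ

Adiabatic: W = (P₁V₁ − P₂V₂)/(γ − 1) with γ = 5/3.
P₁V₁ = 13230 J, P₂V₂ = 7198 J.
W = (13230 − 7198) / 0.6667 = 9048 J.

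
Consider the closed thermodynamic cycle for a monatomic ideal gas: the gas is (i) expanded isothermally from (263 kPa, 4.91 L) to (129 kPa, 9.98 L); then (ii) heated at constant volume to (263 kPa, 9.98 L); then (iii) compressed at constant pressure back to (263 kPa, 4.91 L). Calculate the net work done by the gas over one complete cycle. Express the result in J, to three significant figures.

W_net ≈ -417 J

Leg (i): W = PᵢVᵢ ln(V_f/Vᵢ) = (1291) ln(9.98/4.91) = 916 J.
Leg (ii): W = 0.
Leg (iii): W = PΔV = (263)(4.91 − 9.98) = -1333 J.
W_net = 916 − 1333 = -417.5 J.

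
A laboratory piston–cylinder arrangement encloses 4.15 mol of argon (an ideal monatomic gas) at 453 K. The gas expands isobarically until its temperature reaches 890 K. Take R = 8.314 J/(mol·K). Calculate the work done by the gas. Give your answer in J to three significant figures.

Isobaric: W = P ΔV = nR ΔT.
W = (4.15)(8.314)(890 − 453) = 15078 J.

W ≈ 15100 J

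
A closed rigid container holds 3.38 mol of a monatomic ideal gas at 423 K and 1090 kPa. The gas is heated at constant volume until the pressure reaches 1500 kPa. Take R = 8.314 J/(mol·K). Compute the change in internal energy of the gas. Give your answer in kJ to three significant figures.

Constant volume ⇒ W = 0, so Q = ΔU = nCᵥΔT with Cᵥ = 3R/2 = 12.47 J/(mol·K).
At constant V, T₂/T₁ = P₂/P₁ ⇒ ΔT = T₁(P₂/P₁ − 1) = 423·(1500/1090 − 1) = 159.1 K.
ΔU = (3.38)(12.47)(159.1) = 6707 J.

ΔU ≈ 6.71 kJ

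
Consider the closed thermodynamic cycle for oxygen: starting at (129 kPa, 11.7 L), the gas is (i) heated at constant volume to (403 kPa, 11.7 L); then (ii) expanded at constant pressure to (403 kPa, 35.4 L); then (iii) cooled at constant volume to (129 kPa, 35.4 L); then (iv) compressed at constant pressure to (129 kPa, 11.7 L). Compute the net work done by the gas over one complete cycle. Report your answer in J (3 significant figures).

W_net ≈ 6490 J

Constant-volume legs do no work.
W(ii) = (403)(35.4 − 11.7) = 9551 J; W(iv) = (129)(11.7 − 35.4) = -3057 J.
W_net = 9551 − 3057 = 6494 J (the clockwise enclosed area).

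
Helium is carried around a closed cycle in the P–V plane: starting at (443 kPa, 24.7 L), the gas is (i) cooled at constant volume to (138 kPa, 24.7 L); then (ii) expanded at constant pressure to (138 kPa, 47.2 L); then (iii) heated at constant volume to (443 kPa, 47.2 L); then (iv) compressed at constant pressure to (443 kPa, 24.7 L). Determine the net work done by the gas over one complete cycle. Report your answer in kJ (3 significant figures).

Constant-volume legs do no work.
W(ii) = (138)(47.2 − 24.7) = 3105 J; W(iv) = (443)(24.7 − 47.2) = -9968 J.
W_net = 3105 − 9968 = -6863 J (the counter-clockwise enclosed area).

W_net ≈ -6.86 kJ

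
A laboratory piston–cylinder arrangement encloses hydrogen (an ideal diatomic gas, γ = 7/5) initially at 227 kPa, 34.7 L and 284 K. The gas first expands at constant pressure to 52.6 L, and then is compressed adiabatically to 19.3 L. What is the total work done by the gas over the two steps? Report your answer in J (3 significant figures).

Step 1 (isobaric): W = PΔV = (227 kPa)(52.6 − 34.7 L) = 4063 J.
After step 1: P = 227 kPa, V = 52.6 L, T = 430.5 K.
Step 2 (adiabatic): W = (P₁V₁ − P₂V₂)/(γ−1) = (11940 − 17831)/0.4 = -14728 J.
W_total = 4063 − 14728 = -10664 J.

W_total ≈ -10700 J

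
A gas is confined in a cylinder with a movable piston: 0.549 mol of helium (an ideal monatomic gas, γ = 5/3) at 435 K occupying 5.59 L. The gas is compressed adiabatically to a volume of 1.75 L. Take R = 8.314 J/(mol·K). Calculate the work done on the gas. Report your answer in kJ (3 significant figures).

W ≈ 3.48 kJ

Adiabatic: TV^(γ−1) = const with γ = 5/3.
T₂ = T₁ (V₁/V₂)^(γ−1) = 435 × (5.59/1.75)^0.667 = 435 × 2.169 = 943.5 K.
W_by = nCᵥ(T₁ − T₂) = (0.549)(12.47)(435 − 943.5) = -3481 J.
Work on gas = −W_by = 3481 J.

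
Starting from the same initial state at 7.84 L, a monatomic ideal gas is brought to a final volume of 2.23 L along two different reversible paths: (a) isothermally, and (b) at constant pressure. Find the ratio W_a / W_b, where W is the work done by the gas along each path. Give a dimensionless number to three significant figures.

W_a / W_b ≈ 1.76

Path (a) isothermal: W = P₁V₁ ln(V₂/V₁) → W_a/(P₁V₁) = -1.257.
Path (b) isobaric: W = P₁(V₂ − V₁) → W_b/(P₁V₁) = -0.7156.
W_a / W_b = -1.257 / -0.7156 = 1.757.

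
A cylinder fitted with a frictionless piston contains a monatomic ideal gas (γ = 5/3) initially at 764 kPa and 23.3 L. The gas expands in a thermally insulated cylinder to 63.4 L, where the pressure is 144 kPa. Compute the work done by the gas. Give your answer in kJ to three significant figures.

Adiabatic: W = (P₁V₁ − P₂V₂)/(γ − 1) with γ = 5/3.
P₁V₁ = 17801 J, P₂V₂ = 9130 J.
W = (17801 − 9130) / 0.6667 = 13007 J.

W ≈ 13.0 kJ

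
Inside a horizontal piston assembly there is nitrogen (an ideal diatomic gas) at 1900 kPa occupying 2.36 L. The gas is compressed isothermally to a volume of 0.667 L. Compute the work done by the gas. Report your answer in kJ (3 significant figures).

Isothermal: W = nRT ln(V₂/V₁) = P₁V₁ ln(V₂/V₁).
P₁V₁ = (1900 kPa)(2.36 L) = 4484 J.
W = 4484 × ln(0.667/2.36) = 4484 × -1.264
W_by_gas = -5666 J.

W ≈ -5.67 kJ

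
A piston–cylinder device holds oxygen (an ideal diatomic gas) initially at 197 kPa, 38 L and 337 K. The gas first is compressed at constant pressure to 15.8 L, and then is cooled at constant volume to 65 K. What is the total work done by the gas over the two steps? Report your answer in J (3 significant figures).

Step 1 (isobaric): W = PΔV = (197 kPa)(15.8 − 38 L) = -4373 J.
Step 2 (isochoric): W = 0 (constant volume).
W_total = -4373 + 0 = -4373 J.

W_total ≈ -4370 J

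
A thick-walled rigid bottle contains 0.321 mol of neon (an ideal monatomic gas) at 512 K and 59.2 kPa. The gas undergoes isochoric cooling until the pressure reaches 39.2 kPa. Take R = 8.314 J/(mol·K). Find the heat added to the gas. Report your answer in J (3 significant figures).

Q ≈ -692 J

Constant volume ⇒ W = 0, so Q = ΔU = nCᵥΔT with Cᵥ = 3R/2 = 12.47 J/(mol·K).
At constant V, T₂/T₁ = P₂/P₁ ⇒ ΔT = T₁(P₂/P₁ − 1) = 512·(39.2/59.2 − 1) = -173 K.
ΔU = (0.321)(12.47)(-173) = -692.4 J.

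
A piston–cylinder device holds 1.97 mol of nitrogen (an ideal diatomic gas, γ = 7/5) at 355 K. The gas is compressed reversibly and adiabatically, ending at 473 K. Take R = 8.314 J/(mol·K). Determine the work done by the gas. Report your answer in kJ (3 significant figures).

W ≈ -4.83 kJ

Adiabatic ⇒ Q = 0, so W_by = −ΔU = nCᵥ(T₁ − T₂).
Cᵥ = 5R/2 = 20.79 J/(mol·K).
W = (1.97)(20.79)(355 − 473) = -4832 J.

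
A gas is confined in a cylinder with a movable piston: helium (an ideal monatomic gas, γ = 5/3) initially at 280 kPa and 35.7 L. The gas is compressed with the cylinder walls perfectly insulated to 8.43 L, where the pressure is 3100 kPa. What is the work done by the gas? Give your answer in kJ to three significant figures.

W ≈ -24.2 kJ

Adiabatic: W = (P₁V₁ − P₂V₂)/(γ − 1) with γ = 5/3.
P₁V₁ = 9996 J, P₂V₂ = 26133 J.
W = (9996 − 26133) / 0.6667 = -24205 J.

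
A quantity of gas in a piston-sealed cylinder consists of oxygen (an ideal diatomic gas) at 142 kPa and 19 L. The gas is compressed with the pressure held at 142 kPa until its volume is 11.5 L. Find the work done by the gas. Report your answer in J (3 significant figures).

W ≈ -1060 J

Isobaric: W = P ΔV.
W = (142 kPa)(11.5 − 19 L) = (142)(-7.5) = -1065 J.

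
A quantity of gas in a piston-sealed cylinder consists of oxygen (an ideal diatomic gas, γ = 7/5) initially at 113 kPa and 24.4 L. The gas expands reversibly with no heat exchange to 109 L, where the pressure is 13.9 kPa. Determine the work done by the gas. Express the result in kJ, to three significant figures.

W ≈ 3.11 kJ

Adiabatic: W = (P₁V₁ − P₂V₂)/(γ − 1) with γ = 7/5.
P₁V₁ = 2757 J, P₂V₂ = 1515 J.
W = (2757 − 1515) / 0.4 = 3105 J.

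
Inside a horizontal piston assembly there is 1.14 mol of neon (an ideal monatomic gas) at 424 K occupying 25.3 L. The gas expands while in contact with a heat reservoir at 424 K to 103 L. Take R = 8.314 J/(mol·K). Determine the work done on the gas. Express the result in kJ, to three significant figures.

W ≈ -5.64 kJ

Isothermal: W = nRT ln(V₂/V₁).
W = (1.14)(8.314)(424) × ln(103/25.3)
  = 4019 × 1.404
W_by_gas = 5642 J; work on gas = −W_by = -5642 J.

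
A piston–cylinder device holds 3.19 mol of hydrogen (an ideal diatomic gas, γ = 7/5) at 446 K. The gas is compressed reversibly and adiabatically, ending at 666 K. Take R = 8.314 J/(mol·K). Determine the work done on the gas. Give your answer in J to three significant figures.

Adiabatic ⇒ Q = 0, so W_by = −ΔU = nCᵥ(T₁ − T₂).
Cᵥ = 5R/2 = 20.79 J/(mol·K).
W = (3.19)(20.79)(446 − 666) = -14587 J.
Work on gas = −W_by = 14587 J.

W ≈ 14600 J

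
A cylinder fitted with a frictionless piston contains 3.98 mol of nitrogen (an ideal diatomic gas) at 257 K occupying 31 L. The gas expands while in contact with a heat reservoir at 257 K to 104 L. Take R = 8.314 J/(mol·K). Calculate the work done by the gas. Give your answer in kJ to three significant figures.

Isothermal: W = nRT ln(V₂/V₁).
W = (3.98)(8.314)(257) × ln(104/31)
  = 8504 × 1.21
W_by_gas = 10293 J.

W ≈ 10.3 kJ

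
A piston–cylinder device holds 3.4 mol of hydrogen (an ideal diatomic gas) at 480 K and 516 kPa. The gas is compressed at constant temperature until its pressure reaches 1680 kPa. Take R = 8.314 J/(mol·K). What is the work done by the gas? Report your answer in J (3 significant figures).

W ≈ -16000 J

Isothermal process: W = nRT ln(V₂/V₁) = nRT ln(P₁/P₂).
W = (3.4)(8.314)(480) × ln(516/1680)
  = 13568 × ln(0.3071) = 13568 × -1.18
W_by_gas = -16017 J.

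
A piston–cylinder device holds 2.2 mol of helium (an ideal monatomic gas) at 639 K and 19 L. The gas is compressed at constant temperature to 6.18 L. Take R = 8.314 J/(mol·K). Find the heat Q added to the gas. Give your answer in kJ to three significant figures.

Isothermal ⇒ ΔU = 0, so Q = W = nRT ln(V₂/V₁).
Q = (2.2)(8.314)(639) ln(6.18/19) = 11688 × -1.123 = -13127 J.

Q ≈ -13.1 kJ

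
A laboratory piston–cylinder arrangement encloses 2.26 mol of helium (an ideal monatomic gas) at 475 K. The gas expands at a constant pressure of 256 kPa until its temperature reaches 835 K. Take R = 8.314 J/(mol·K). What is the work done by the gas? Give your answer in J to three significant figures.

Isobaric: W = P ΔV = nR ΔT.
W = (2.26)(8.314)(835 − 475) = 6764 J.

W ≈ 6760 J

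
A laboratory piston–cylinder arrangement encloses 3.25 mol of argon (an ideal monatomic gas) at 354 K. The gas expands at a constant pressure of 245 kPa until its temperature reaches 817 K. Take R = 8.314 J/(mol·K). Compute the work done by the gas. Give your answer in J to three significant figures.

Isobaric: W = P ΔV = nR ΔT.
W = (3.25)(8.314)(817 − 354) = 12510 J.

W ≈ 12500 J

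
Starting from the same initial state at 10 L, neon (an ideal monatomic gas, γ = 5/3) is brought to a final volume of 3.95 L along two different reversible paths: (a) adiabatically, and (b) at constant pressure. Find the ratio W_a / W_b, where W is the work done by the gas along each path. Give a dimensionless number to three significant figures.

Path (a) adiabatic: W = P₁V₁(1 − (V₁/V₂)^(γ−1))/(γ−1) → W_a/(P₁V₁) = -1.286.
Path (b) isobaric: W = P₁(V₂ − V₁) → W_b/(P₁V₁) = -0.605.
W_a / W_b = -1.286 / -0.605 = 2.126.

W_a / W_b ≈ 2.13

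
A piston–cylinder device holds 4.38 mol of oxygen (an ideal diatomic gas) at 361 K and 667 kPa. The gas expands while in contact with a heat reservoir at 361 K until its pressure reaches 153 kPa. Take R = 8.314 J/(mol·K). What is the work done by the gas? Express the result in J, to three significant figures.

W ≈ 19400 J

Isothermal process: W = nRT ln(V₂/V₁) = nRT ln(P₁/P₂).
W = (4.38)(8.314)(361) × ln(667/153)
  = 13146 × ln(4.359) = 13146 × 1.472
W_by_gas = 19355 J.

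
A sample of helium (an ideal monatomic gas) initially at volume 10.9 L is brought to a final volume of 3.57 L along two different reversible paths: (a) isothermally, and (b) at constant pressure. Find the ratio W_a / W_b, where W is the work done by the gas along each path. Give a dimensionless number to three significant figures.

W_a / W_b ≈ 1.66

Path (a) isothermal: W = P₁V₁ ln(V₂/V₁) → W_a/(P₁V₁) = -1.116.
Path (b) isobaric: W = P₁(V₂ − V₁) → W_b/(P₁V₁) = -0.6725.
W_a / W_b = -1.116 / -0.6725 = 1.66.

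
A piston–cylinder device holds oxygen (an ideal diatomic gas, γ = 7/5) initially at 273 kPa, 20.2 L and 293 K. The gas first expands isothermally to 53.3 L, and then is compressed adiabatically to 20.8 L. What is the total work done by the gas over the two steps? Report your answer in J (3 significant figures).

Step 1 (isothermal): W = P₁V₁ ln(V₂/V₁) = (5515) ln(53.3/20.2) = 5351 J.
After step 1: P = 103.5 kPa, V = 53.3 L, T = 293 K.
Step 2 (adiabatic): W = (P₁V₁ − P₂V₂)/(γ−1) = (5515 − 8035)/0.4 = -6301 J.
W_total = 5351 − 6301 = -950.1 J.

W_total ≈ -950 J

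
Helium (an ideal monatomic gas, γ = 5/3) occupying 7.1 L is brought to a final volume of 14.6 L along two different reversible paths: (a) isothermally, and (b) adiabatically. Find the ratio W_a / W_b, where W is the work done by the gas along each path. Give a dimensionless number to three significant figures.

Path (a) isothermal: W = P₁V₁ ln(V₂/V₁) → W_a/(P₁V₁) = 0.7209.
Path (b) adiabatic: W = P₁V₁(1 − (V₁/V₂)^(γ−1))/(γ−1) → W_b/(P₁V₁) = 0.5724.
W_a / W_b = 0.7209 / 0.5724 = 1.259.

W_a / W_b ≈ 1.26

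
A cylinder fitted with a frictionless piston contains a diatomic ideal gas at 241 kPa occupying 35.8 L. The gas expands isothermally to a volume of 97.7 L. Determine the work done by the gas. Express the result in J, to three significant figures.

Isothermal: W = nRT ln(V₂/V₁) = P₁V₁ ln(V₂/V₁).
P₁V₁ = (241 kPa)(35.8 L) = 8628 J.
W = 8628 × ln(97.7/35.8) = 8628 × 1.004
W_by_gas = 8662 J.

W ≈ 8660 J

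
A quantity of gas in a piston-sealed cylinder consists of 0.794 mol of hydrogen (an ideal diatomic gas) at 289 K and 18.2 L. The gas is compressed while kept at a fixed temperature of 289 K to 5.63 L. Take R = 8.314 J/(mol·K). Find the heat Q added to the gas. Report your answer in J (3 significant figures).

Q ≈ -2240 J

Isothermal ⇒ ΔU = 0, so Q = W = nRT ln(V₂/V₁).
Q = (0.794)(8.314)(289) ln(5.63/18.2) = 1908 × -1.173 = -2238 J.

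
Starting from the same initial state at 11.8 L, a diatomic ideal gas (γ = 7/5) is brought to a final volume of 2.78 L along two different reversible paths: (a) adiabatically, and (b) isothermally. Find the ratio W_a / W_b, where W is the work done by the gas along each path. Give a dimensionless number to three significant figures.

Path (a) adiabatic: W = P₁V₁(1 − (V₁/V₂)^(γ−1))/(γ−1) → W_a/(P₁V₁) = -1.957.
Path (b) isothermal: W = P₁V₁ ln(V₂/V₁) → W_b/(P₁V₁) = -1.446.
W_a / W_b = -1.957 / -1.446 = 1.354.

W_a / W_b ≈ 1.35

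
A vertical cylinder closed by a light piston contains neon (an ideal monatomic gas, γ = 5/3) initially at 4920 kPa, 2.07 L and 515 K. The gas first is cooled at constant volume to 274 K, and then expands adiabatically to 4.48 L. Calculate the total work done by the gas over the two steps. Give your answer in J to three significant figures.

Step 1 (isochoric): W = 0 (constant volume).
After step 1: P = 2618 kPa (V unchanged).
Step 2 (adiabatic): W = (P₁V₁ − P₂V₂)/(γ−1) = (5418 − 3238)/0.667 = 3270 J.
W_total = 0 + 3270 = 3270 J.

W_total ≈ 3270 J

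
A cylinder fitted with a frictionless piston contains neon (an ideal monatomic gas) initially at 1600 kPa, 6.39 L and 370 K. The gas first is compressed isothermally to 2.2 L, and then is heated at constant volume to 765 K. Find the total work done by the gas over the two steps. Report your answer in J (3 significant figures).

Step 1 (isothermal): W = P₁V₁ ln(V₂/V₁) = (10224) ln(2.2/6.39) = -10902 J.
Step 2 (isochoric): W = 0 (constant volume).
W_total = -10902 + 0 = -10902 J.

W_total ≈ -10900 J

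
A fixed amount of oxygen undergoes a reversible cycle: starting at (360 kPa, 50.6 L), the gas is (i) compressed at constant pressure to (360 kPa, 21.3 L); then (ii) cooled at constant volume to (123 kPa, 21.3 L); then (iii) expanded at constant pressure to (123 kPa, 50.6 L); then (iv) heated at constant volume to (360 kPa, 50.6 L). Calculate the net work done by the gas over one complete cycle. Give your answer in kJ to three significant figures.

W_net ≈ -6.94 kJ

Constant-volume legs do no work.
W(i) = (360)(21.3 − 50.6) = -10548 J; W(iii) = (123)(50.6 − 21.3) = 3604 J.
W_net = -10548 + 3604 = -6944 J (the counter-clockwise enclosed area).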